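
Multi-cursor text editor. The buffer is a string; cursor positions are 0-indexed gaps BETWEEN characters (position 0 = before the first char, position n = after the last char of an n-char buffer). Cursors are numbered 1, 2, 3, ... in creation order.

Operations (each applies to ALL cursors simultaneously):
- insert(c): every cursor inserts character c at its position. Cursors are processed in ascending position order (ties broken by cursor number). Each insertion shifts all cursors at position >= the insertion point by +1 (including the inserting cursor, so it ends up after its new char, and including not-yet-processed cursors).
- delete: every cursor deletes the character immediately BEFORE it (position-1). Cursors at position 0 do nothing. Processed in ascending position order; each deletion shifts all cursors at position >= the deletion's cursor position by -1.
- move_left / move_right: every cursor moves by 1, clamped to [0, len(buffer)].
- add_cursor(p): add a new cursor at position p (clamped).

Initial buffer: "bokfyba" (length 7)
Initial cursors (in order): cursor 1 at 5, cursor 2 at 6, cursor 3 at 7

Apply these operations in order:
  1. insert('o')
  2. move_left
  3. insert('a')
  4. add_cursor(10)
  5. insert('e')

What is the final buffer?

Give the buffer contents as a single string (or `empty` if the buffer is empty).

After op 1 (insert('o')): buffer="bokfyoboao" (len 10), cursors c1@6 c2@8 c3@10, authorship .....1.2.3
After op 2 (move_left): buffer="bokfyoboao" (len 10), cursors c1@5 c2@7 c3@9, authorship .....1.2.3
After op 3 (insert('a')): buffer="bokfyaobaoaao" (len 13), cursors c1@6 c2@9 c3@12, authorship .....11.22.33
After op 4 (add_cursor(10)): buffer="bokfyaobaoaao" (len 13), cursors c1@6 c2@9 c4@10 c3@12, authorship .....11.22.33
After op 5 (insert('e')): buffer="bokfyaeobaeoeaaeo" (len 17), cursors c1@7 c2@11 c4@13 c3@16, authorship .....111.2224.333

Answer: bokfyaeobaeoeaaeo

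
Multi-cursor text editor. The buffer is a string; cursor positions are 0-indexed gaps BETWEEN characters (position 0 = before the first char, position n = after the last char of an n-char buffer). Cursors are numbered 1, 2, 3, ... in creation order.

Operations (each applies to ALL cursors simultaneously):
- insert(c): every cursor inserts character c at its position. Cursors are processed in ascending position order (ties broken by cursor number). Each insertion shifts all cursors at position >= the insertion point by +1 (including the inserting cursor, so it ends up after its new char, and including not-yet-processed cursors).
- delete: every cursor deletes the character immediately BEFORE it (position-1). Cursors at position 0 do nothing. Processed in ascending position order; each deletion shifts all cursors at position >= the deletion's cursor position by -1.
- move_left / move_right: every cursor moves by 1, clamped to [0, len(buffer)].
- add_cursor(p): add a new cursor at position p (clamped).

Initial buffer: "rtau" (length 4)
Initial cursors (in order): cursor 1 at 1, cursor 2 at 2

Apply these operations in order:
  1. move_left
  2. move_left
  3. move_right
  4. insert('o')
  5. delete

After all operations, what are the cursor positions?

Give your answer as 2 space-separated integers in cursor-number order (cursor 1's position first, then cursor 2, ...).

Answer: 1 1

Derivation:
After op 1 (move_left): buffer="rtau" (len 4), cursors c1@0 c2@1, authorship ....
After op 2 (move_left): buffer="rtau" (len 4), cursors c1@0 c2@0, authorship ....
After op 3 (move_right): buffer="rtau" (len 4), cursors c1@1 c2@1, authorship ....
After op 4 (insert('o')): buffer="rootau" (len 6), cursors c1@3 c2@3, authorship .12...
After op 5 (delete): buffer="rtau" (len 4), cursors c1@1 c2@1, authorship ....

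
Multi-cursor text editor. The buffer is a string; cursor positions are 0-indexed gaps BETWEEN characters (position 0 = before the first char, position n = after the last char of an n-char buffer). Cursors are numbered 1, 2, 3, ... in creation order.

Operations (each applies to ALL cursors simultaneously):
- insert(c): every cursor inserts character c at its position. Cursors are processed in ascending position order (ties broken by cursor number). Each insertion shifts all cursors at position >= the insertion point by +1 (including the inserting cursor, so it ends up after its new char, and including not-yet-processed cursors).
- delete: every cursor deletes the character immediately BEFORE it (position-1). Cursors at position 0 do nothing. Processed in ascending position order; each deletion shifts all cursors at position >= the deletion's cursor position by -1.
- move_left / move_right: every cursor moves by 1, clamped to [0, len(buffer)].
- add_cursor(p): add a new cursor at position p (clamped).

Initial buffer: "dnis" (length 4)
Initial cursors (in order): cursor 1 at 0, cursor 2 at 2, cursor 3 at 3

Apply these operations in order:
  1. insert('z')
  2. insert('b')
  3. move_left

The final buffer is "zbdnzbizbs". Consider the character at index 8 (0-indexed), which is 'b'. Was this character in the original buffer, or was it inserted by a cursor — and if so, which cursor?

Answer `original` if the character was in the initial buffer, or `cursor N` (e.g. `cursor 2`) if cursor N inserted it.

Answer: cursor 3

Derivation:
After op 1 (insert('z')): buffer="zdnzizs" (len 7), cursors c1@1 c2@4 c3@6, authorship 1..2.3.
After op 2 (insert('b')): buffer="zbdnzbizbs" (len 10), cursors c1@2 c2@6 c3@9, authorship 11..22.33.
After op 3 (move_left): buffer="zbdnzbizbs" (len 10), cursors c1@1 c2@5 c3@8, authorship 11..22.33.
Authorship (.=original, N=cursor N): 1 1 . . 2 2 . 3 3 .
Index 8: author = 3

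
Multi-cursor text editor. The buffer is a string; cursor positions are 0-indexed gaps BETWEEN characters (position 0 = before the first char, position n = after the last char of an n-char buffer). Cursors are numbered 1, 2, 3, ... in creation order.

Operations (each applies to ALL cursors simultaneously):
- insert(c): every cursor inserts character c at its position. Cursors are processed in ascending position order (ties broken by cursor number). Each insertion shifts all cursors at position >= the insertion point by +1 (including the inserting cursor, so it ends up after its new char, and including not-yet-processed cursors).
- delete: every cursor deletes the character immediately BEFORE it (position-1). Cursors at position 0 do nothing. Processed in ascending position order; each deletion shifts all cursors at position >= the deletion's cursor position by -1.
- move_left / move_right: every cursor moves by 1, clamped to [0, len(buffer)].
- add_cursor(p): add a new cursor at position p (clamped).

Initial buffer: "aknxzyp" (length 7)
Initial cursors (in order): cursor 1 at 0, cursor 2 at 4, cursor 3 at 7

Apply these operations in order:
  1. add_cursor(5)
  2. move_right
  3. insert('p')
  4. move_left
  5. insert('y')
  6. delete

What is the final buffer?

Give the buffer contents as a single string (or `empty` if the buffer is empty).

After op 1 (add_cursor(5)): buffer="aknxzyp" (len 7), cursors c1@0 c2@4 c4@5 c3@7, authorship .......
After op 2 (move_right): buffer="aknxzyp" (len 7), cursors c1@1 c2@5 c4@6 c3@7, authorship .......
After op 3 (insert('p')): buffer="apknxzpyppp" (len 11), cursors c1@2 c2@7 c4@9 c3@11, authorship .1....2.4.3
After op 4 (move_left): buffer="apknxzpyppp" (len 11), cursors c1@1 c2@6 c4@8 c3@10, authorship .1....2.4.3
After op 5 (insert('y')): buffer="aypknxzypyyppyp" (len 15), cursors c1@2 c2@8 c4@11 c3@14, authorship .11....22.44.33
After op 6 (delete): buffer="apknxzpyppp" (len 11), cursors c1@1 c2@6 c4@8 c3@10, authorship .1....2.4.3

Answer: apknxzpyppp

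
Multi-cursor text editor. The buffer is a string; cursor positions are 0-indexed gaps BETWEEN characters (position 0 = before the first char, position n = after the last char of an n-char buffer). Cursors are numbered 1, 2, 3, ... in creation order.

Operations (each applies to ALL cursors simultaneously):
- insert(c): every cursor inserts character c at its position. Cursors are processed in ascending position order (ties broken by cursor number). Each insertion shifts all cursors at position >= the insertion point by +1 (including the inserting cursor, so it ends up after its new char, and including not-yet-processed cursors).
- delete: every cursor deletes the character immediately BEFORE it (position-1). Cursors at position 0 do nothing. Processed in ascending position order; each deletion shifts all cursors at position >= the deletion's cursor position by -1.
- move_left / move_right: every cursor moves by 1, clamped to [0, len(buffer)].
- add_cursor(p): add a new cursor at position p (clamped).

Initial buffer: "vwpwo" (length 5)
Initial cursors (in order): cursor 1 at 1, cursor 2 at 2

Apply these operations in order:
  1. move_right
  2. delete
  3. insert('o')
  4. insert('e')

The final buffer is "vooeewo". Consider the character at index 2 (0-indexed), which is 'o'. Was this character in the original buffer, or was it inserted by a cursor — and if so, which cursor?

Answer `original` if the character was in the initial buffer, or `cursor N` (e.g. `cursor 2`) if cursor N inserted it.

Answer: cursor 2

Derivation:
After op 1 (move_right): buffer="vwpwo" (len 5), cursors c1@2 c2@3, authorship .....
After op 2 (delete): buffer="vwo" (len 3), cursors c1@1 c2@1, authorship ...
After op 3 (insert('o')): buffer="voowo" (len 5), cursors c1@3 c2@3, authorship .12..
After op 4 (insert('e')): buffer="vooeewo" (len 7), cursors c1@5 c2@5, authorship .1212..
Authorship (.=original, N=cursor N): . 1 2 1 2 . .
Index 2: author = 2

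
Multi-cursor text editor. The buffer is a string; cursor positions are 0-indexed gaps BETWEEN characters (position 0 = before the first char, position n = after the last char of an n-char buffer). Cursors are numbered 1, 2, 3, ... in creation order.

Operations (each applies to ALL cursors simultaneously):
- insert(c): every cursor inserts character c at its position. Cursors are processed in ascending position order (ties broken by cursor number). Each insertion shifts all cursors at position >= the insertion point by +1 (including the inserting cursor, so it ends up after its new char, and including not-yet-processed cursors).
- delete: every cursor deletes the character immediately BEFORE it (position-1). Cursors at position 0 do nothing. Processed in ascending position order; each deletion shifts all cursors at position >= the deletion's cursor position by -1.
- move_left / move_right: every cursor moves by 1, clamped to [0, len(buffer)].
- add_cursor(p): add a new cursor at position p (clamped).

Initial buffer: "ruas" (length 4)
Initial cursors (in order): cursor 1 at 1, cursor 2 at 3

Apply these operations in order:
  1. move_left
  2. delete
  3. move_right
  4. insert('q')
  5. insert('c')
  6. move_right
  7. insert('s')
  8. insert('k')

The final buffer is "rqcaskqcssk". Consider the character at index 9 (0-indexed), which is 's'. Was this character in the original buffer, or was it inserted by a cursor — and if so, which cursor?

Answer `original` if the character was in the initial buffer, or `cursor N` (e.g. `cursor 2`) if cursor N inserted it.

Answer: cursor 2

Derivation:
After op 1 (move_left): buffer="ruas" (len 4), cursors c1@0 c2@2, authorship ....
After op 2 (delete): buffer="ras" (len 3), cursors c1@0 c2@1, authorship ...
After op 3 (move_right): buffer="ras" (len 3), cursors c1@1 c2@2, authorship ...
After op 4 (insert('q')): buffer="rqaqs" (len 5), cursors c1@2 c2@4, authorship .1.2.
After op 5 (insert('c')): buffer="rqcaqcs" (len 7), cursors c1@3 c2@6, authorship .11.22.
After op 6 (move_right): buffer="rqcaqcs" (len 7), cursors c1@4 c2@7, authorship .11.22.
After op 7 (insert('s')): buffer="rqcasqcss" (len 9), cursors c1@5 c2@9, authorship .11.122.2
After op 8 (insert('k')): buffer="rqcaskqcssk" (len 11), cursors c1@6 c2@11, authorship .11.1122.22
Authorship (.=original, N=cursor N): . 1 1 . 1 1 2 2 . 2 2
Index 9: author = 2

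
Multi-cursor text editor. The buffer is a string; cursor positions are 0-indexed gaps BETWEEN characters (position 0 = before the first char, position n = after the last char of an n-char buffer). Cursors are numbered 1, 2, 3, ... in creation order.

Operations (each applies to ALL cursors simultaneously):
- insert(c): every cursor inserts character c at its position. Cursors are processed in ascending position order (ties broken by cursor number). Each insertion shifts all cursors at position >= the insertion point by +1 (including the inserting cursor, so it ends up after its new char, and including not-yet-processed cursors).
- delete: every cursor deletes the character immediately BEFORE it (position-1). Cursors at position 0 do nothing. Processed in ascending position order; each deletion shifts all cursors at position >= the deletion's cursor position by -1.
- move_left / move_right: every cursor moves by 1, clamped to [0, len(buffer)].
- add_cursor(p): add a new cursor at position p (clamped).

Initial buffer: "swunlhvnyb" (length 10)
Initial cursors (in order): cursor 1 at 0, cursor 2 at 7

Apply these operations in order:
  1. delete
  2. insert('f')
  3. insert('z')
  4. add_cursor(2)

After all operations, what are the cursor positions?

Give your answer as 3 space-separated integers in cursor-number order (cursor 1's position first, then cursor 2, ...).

After op 1 (delete): buffer="swunlhnyb" (len 9), cursors c1@0 c2@6, authorship .........
After op 2 (insert('f')): buffer="fswunlhfnyb" (len 11), cursors c1@1 c2@8, authorship 1......2...
After op 3 (insert('z')): buffer="fzswunlhfznyb" (len 13), cursors c1@2 c2@10, authorship 11......22...
After op 4 (add_cursor(2)): buffer="fzswunlhfznyb" (len 13), cursors c1@2 c3@2 c2@10, authorship 11......22...

Answer: 2 10 2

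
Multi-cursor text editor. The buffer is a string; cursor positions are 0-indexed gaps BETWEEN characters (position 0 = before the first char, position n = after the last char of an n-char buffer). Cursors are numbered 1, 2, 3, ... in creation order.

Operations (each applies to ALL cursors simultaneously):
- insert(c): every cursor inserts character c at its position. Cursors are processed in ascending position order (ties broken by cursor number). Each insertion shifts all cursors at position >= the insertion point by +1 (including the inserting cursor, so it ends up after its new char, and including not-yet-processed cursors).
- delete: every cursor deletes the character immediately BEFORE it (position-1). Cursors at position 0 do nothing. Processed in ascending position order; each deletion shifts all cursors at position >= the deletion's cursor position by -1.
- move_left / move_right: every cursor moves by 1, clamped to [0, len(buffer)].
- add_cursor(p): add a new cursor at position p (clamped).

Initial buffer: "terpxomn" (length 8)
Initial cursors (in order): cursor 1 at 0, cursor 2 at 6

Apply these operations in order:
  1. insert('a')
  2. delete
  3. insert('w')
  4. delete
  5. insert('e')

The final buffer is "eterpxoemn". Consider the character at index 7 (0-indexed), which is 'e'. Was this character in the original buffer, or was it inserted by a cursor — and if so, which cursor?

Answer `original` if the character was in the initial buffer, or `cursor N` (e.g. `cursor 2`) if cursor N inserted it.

Answer: cursor 2

Derivation:
After op 1 (insert('a')): buffer="aterpxoamn" (len 10), cursors c1@1 c2@8, authorship 1......2..
After op 2 (delete): buffer="terpxomn" (len 8), cursors c1@0 c2@6, authorship ........
After op 3 (insert('w')): buffer="wterpxowmn" (len 10), cursors c1@1 c2@8, authorship 1......2..
After op 4 (delete): buffer="terpxomn" (len 8), cursors c1@0 c2@6, authorship ........
After op 5 (insert('e')): buffer="eterpxoemn" (len 10), cursors c1@1 c2@8, authorship 1......2..
Authorship (.=original, N=cursor N): 1 . . . . . . 2 . .
Index 7: author = 2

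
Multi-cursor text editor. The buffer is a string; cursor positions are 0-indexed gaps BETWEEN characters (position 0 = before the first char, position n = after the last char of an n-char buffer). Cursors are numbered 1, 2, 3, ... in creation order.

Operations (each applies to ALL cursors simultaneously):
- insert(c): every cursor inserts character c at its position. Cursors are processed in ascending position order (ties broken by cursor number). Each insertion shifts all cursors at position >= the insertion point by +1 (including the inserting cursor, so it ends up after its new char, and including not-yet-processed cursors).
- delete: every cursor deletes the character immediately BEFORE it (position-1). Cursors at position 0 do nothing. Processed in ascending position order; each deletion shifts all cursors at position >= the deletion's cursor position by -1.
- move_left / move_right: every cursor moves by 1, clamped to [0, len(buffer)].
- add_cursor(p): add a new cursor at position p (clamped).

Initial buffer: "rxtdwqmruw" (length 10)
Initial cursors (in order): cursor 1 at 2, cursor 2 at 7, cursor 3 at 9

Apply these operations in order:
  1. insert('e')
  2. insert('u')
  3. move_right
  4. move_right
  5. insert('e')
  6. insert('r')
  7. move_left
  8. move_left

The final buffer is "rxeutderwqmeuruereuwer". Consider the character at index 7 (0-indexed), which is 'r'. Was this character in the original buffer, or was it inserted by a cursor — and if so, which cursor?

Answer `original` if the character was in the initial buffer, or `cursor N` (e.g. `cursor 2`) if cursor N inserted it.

Answer: cursor 1

Derivation:
After op 1 (insert('e')): buffer="rxetdwqmeruew" (len 13), cursors c1@3 c2@9 c3@12, authorship ..1.....2..3.
After op 2 (insert('u')): buffer="rxeutdwqmeurueuw" (len 16), cursors c1@4 c2@11 c3@15, authorship ..11.....22..33.
After op 3 (move_right): buffer="rxeutdwqmeurueuw" (len 16), cursors c1@5 c2@12 c3@16, authorship ..11.....22..33.
After op 4 (move_right): buffer="rxeutdwqmeurueuw" (len 16), cursors c1@6 c2@13 c3@16, authorship ..11.....22..33.
After op 5 (insert('e')): buffer="rxeutdewqmeurueeuwe" (len 19), cursors c1@7 c2@15 c3@19, authorship ..11..1...22..233.3
After op 6 (insert('r')): buffer="rxeutderwqmeuruereuwer" (len 22), cursors c1@8 c2@17 c3@22, authorship ..11..11...22..2233.33
After op 7 (move_left): buffer="rxeutderwqmeuruereuwer" (len 22), cursors c1@7 c2@16 c3@21, authorship ..11..11...22..2233.33
After op 8 (move_left): buffer="rxeutderwqmeuruereuwer" (len 22), cursors c1@6 c2@15 c3@20, authorship ..11..11...22..2233.33
Authorship (.=original, N=cursor N): . . 1 1 . . 1 1 . . . 2 2 . . 2 2 3 3 . 3 3
Index 7: author = 1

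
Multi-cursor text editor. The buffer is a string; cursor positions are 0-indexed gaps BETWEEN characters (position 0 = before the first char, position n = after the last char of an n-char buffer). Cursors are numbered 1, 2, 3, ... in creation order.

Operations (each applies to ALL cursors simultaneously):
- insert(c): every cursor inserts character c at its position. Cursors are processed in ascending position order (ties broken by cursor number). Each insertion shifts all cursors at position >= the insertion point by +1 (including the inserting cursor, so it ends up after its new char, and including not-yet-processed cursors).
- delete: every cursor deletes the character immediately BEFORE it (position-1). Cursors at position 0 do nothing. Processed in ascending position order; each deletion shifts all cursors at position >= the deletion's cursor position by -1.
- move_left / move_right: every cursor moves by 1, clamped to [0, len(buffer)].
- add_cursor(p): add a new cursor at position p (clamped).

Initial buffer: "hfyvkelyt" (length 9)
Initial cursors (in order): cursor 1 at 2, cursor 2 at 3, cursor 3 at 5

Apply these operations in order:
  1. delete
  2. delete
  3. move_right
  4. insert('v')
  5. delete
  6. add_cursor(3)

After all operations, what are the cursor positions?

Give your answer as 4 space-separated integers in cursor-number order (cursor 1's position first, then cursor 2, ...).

Answer: 1 1 1 3

Derivation:
After op 1 (delete): buffer="hvelyt" (len 6), cursors c1@1 c2@1 c3@2, authorship ......
After op 2 (delete): buffer="elyt" (len 4), cursors c1@0 c2@0 c3@0, authorship ....
After op 3 (move_right): buffer="elyt" (len 4), cursors c1@1 c2@1 c3@1, authorship ....
After op 4 (insert('v')): buffer="evvvlyt" (len 7), cursors c1@4 c2@4 c3@4, authorship .123...
After op 5 (delete): buffer="elyt" (len 4), cursors c1@1 c2@1 c3@1, authorship ....
After op 6 (add_cursor(3)): buffer="elyt" (len 4), cursors c1@1 c2@1 c3@1 c4@3, authorship ....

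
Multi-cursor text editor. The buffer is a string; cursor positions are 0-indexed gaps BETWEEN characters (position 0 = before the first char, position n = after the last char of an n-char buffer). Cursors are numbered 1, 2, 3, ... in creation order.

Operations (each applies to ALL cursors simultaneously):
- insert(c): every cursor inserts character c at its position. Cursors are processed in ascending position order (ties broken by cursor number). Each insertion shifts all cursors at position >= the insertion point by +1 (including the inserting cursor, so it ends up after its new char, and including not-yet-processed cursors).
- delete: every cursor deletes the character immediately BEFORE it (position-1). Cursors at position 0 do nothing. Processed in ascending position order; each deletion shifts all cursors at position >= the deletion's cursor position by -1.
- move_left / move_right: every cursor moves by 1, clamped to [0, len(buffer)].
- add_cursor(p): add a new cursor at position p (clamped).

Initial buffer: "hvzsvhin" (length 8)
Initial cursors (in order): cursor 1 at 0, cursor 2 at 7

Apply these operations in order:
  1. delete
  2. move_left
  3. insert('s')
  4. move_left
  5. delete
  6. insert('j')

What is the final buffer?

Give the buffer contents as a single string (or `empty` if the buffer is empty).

Answer: jshvzsjshn

Derivation:
After op 1 (delete): buffer="hvzsvhn" (len 7), cursors c1@0 c2@6, authorship .......
After op 2 (move_left): buffer="hvzsvhn" (len 7), cursors c1@0 c2@5, authorship .......
After op 3 (insert('s')): buffer="shvzsvshn" (len 9), cursors c1@1 c2@7, authorship 1.....2..
After op 4 (move_left): buffer="shvzsvshn" (len 9), cursors c1@0 c2@6, authorship 1.....2..
After op 5 (delete): buffer="shvzsshn" (len 8), cursors c1@0 c2@5, authorship 1....2..
After op 6 (insert('j')): buffer="jshvzsjshn" (len 10), cursors c1@1 c2@7, authorship 11....22..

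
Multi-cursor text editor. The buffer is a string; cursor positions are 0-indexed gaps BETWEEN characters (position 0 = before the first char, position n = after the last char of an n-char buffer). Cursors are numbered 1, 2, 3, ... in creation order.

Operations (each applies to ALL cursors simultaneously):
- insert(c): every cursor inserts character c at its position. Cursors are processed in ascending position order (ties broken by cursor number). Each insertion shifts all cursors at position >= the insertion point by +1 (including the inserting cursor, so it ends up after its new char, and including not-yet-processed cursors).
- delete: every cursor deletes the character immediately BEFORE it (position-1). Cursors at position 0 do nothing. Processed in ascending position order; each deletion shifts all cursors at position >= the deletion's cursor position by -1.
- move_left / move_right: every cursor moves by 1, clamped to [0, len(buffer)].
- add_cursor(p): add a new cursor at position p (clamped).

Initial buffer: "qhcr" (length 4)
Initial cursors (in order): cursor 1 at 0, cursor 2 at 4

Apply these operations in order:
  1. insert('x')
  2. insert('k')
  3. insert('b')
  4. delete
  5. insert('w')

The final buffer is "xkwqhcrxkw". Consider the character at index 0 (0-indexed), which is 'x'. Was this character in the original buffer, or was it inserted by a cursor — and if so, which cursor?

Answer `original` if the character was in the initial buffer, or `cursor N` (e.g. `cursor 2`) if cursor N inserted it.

After op 1 (insert('x')): buffer="xqhcrx" (len 6), cursors c1@1 c2@6, authorship 1....2
After op 2 (insert('k')): buffer="xkqhcrxk" (len 8), cursors c1@2 c2@8, authorship 11....22
After op 3 (insert('b')): buffer="xkbqhcrxkb" (len 10), cursors c1@3 c2@10, authorship 111....222
After op 4 (delete): buffer="xkqhcrxk" (len 8), cursors c1@2 c2@8, authorship 11....22
After op 5 (insert('w')): buffer="xkwqhcrxkw" (len 10), cursors c1@3 c2@10, authorship 111....222
Authorship (.=original, N=cursor N): 1 1 1 . . . . 2 2 2
Index 0: author = 1

Answer: cursor 1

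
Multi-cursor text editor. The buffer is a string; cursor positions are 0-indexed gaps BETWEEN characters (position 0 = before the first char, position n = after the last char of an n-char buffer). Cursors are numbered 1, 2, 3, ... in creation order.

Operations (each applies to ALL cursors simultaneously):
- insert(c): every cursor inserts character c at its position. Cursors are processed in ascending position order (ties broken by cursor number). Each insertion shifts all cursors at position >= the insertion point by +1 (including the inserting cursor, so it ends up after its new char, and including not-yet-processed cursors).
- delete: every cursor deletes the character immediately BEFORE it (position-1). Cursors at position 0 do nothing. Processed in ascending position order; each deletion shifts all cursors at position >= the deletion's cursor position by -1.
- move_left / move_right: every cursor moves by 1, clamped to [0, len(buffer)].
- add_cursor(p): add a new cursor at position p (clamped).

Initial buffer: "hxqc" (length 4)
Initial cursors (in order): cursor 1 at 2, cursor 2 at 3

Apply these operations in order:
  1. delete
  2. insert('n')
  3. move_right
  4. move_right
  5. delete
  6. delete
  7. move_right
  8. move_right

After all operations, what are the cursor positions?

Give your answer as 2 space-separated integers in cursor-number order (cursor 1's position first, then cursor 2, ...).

After op 1 (delete): buffer="hc" (len 2), cursors c1@1 c2@1, authorship ..
After op 2 (insert('n')): buffer="hnnc" (len 4), cursors c1@3 c2@3, authorship .12.
After op 3 (move_right): buffer="hnnc" (len 4), cursors c1@4 c2@4, authorship .12.
After op 4 (move_right): buffer="hnnc" (len 4), cursors c1@4 c2@4, authorship .12.
After op 5 (delete): buffer="hn" (len 2), cursors c1@2 c2@2, authorship .1
After op 6 (delete): buffer="" (len 0), cursors c1@0 c2@0, authorship 
After op 7 (move_right): buffer="" (len 0), cursors c1@0 c2@0, authorship 
After op 8 (move_right): buffer="" (len 0), cursors c1@0 c2@0, authorship 

Answer: 0 0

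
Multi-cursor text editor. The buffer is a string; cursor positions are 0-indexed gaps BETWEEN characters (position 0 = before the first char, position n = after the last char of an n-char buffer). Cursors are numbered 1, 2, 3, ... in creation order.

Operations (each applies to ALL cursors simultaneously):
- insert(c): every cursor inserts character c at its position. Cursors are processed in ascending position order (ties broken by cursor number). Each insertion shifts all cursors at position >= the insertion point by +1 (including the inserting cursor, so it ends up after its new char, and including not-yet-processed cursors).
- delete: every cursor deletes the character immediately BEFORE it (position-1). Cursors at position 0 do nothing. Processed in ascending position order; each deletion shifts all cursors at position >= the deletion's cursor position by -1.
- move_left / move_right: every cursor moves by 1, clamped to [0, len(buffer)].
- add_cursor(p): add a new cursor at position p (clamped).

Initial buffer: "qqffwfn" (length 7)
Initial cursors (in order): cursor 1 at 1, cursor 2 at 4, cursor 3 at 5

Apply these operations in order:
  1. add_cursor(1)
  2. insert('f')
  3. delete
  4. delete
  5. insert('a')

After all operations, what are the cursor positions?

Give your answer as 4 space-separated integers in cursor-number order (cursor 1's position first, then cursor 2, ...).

Answer: 2 6 6 2

Derivation:
After op 1 (add_cursor(1)): buffer="qqffwfn" (len 7), cursors c1@1 c4@1 c2@4 c3@5, authorship .......
After op 2 (insert('f')): buffer="qffqfffwffn" (len 11), cursors c1@3 c4@3 c2@7 c3@9, authorship .14...2.3..
After op 3 (delete): buffer="qqffwfn" (len 7), cursors c1@1 c4@1 c2@4 c3@5, authorship .......
After op 4 (delete): buffer="qffn" (len 4), cursors c1@0 c4@0 c2@2 c3@2, authorship ....
After op 5 (insert('a')): buffer="aaqfaafn" (len 8), cursors c1@2 c4@2 c2@6 c3@6, authorship 14..23..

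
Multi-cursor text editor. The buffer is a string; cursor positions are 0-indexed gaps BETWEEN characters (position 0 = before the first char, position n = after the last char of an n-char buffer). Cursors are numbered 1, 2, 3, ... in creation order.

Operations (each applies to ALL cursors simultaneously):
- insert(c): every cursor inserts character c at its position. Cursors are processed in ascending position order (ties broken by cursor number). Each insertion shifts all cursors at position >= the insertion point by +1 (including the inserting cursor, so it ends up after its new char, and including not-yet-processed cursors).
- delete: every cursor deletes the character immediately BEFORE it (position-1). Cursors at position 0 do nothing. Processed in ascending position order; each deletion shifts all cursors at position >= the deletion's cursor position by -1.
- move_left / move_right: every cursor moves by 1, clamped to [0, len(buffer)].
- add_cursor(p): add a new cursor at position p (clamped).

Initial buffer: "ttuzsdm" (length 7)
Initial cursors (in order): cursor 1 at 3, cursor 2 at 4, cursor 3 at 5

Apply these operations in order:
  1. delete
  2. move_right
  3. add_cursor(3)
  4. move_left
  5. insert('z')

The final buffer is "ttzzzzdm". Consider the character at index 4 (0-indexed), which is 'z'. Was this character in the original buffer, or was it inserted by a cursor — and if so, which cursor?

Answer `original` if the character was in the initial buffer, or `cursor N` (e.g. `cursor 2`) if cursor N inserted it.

Answer: cursor 3

Derivation:
After op 1 (delete): buffer="ttdm" (len 4), cursors c1@2 c2@2 c3@2, authorship ....
After op 2 (move_right): buffer="ttdm" (len 4), cursors c1@3 c2@3 c3@3, authorship ....
After op 3 (add_cursor(3)): buffer="ttdm" (len 4), cursors c1@3 c2@3 c3@3 c4@3, authorship ....
After op 4 (move_left): buffer="ttdm" (len 4), cursors c1@2 c2@2 c3@2 c4@2, authorship ....
After op 5 (insert('z')): buffer="ttzzzzdm" (len 8), cursors c1@6 c2@6 c3@6 c4@6, authorship ..1234..
Authorship (.=original, N=cursor N): . . 1 2 3 4 . .
Index 4: author = 3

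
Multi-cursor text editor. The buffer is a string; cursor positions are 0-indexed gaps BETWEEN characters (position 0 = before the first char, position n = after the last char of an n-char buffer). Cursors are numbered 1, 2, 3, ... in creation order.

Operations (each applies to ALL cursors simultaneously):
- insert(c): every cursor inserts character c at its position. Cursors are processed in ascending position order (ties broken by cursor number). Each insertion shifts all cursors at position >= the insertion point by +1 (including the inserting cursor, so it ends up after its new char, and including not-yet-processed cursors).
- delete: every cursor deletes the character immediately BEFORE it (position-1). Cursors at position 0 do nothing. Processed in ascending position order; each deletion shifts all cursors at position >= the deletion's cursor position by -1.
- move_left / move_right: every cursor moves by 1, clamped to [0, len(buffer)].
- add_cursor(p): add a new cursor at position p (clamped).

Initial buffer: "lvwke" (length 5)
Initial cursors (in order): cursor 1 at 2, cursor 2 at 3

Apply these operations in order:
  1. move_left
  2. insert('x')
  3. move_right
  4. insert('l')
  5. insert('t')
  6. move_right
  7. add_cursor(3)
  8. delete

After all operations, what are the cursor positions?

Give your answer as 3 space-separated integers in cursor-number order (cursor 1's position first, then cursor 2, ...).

After op 1 (move_left): buffer="lvwke" (len 5), cursors c1@1 c2@2, authorship .....
After op 2 (insert('x')): buffer="lxvxwke" (len 7), cursors c1@2 c2@4, authorship .1.2...
After op 3 (move_right): buffer="lxvxwke" (len 7), cursors c1@3 c2@5, authorship .1.2...
After op 4 (insert('l')): buffer="lxvlxwlke" (len 9), cursors c1@4 c2@7, authorship .1.12.2..
After op 5 (insert('t')): buffer="lxvltxwltke" (len 11), cursors c1@5 c2@9, authorship .1.112.22..
After op 6 (move_right): buffer="lxvltxwltke" (len 11), cursors c1@6 c2@10, authorship .1.112.22..
After op 7 (add_cursor(3)): buffer="lxvltxwltke" (len 11), cursors c3@3 c1@6 c2@10, authorship .1.112.22..
After op 8 (delete): buffer="lxltwlte" (len 8), cursors c3@2 c1@4 c2@7, authorship .111.22.

Answer: 4 7 2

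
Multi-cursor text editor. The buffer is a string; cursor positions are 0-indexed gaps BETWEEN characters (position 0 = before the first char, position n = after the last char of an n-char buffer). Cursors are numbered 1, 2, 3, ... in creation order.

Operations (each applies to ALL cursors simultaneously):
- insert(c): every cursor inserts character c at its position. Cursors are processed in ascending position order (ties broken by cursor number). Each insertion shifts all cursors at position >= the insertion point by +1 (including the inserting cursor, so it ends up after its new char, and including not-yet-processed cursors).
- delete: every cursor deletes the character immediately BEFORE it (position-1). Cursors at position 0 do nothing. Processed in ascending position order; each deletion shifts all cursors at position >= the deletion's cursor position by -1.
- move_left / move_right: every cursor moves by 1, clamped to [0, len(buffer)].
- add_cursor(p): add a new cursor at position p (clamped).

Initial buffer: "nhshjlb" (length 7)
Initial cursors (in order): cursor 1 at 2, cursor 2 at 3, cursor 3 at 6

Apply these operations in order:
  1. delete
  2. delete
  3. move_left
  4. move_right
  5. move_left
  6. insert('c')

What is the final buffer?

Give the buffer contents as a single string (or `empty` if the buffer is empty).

Answer: ccchb

Derivation:
After op 1 (delete): buffer="nhjb" (len 4), cursors c1@1 c2@1 c3@3, authorship ....
After op 2 (delete): buffer="hb" (len 2), cursors c1@0 c2@0 c3@1, authorship ..
After op 3 (move_left): buffer="hb" (len 2), cursors c1@0 c2@0 c3@0, authorship ..
After op 4 (move_right): buffer="hb" (len 2), cursors c1@1 c2@1 c3@1, authorship ..
After op 5 (move_left): buffer="hb" (len 2), cursors c1@0 c2@0 c3@0, authorship ..
After op 6 (insert('c')): buffer="ccchb" (len 5), cursors c1@3 c2@3 c3@3, authorship 123..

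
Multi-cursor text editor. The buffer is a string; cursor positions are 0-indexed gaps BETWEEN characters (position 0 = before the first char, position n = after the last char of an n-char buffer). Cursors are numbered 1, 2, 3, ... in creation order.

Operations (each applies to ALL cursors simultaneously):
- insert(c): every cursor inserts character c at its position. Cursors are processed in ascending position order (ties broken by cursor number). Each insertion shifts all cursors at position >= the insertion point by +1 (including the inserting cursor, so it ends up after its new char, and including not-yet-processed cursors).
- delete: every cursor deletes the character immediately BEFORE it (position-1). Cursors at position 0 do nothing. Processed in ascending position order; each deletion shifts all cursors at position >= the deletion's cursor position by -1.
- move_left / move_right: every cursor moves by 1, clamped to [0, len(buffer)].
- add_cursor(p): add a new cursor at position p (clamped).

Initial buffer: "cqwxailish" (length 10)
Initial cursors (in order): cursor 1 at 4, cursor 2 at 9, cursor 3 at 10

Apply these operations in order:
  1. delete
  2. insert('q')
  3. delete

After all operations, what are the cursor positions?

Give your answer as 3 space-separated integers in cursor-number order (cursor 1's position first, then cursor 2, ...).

Answer: 3 7 7

Derivation:
After op 1 (delete): buffer="cqwaili" (len 7), cursors c1@3 c2@7 c3@7, authorship .......
After op 2 (insert('q')): buffer="cqwqailiqq" (len 10), cursors c1@4 c2@10 c3@10, authorship ...1....23
After op 3 (delete): buffer="cqwaili" (len 7), cursors c1@3 c2@7 c3@7, authorship .......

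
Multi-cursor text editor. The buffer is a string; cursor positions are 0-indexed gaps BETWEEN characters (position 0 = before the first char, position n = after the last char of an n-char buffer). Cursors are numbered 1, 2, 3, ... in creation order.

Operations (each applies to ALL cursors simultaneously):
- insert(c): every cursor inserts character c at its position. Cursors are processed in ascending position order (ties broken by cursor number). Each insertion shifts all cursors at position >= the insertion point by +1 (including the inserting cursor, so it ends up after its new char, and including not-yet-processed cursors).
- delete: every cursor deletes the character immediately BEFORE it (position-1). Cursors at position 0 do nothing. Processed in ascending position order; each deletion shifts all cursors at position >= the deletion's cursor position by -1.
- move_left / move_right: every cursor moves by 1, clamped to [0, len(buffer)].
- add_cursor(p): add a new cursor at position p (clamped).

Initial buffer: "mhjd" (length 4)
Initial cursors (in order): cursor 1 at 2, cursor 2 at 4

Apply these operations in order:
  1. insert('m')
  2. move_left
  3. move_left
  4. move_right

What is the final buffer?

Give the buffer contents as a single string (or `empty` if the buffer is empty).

Answer: mhmjdm

Derivation:
After op 1 (insert('m')): buffer="mhmjdm" (len 6), cursors c1@3 c2@6, authorship ..1..2
After op 2 (move_left): buffer="mhmjdm" (len 6), cursors c1@2 c2@5, authorship ..1..2
After op 3 (move_left): buffer="mhmjdm" (len 6), cursors c1@1 c2@4, authorship ..1..2
After op 4 (move_right): buffer="mhmjdm" (len 6), cursors c1@2 c2@5, authorship ..1..2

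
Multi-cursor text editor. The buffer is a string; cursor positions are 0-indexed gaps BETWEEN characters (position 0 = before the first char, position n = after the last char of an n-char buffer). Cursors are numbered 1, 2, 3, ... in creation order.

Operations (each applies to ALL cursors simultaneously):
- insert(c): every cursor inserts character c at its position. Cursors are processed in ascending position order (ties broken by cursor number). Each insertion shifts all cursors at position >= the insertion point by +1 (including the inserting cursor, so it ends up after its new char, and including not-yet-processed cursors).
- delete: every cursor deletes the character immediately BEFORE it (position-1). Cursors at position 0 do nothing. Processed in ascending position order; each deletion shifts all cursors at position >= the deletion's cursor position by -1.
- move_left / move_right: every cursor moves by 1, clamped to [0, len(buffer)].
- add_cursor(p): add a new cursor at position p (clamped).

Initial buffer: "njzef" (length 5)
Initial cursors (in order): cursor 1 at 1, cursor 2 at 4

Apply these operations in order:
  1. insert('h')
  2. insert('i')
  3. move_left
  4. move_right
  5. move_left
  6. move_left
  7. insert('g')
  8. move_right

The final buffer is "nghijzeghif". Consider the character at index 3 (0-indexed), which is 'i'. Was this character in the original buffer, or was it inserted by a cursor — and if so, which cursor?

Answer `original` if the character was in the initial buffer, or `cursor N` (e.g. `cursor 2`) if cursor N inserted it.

Answer: cursor 1

Derivation:
After op 1 (insert('h')): buffer="nhjzehf" (len 7), cursors c1@2 c2@6, authorship .1...2.
After op 2 (insert('i')): buffer="nhijzehif" (len 9), cursors c1@3 c2@8, authorship .11...22.
After op 3 (move_left): buffer="nhijzehif" (len 9), cursors c1@2 c2@7, authorship .11...22.
After op 4 (move_right): buffer="nhijzehif" (len 9), cursors c1@3 c2@8, authorship .11...22.
After op 5 (move_left): buffer="nhijzehif" (len 9), cursors c1@2 c2@7, authorship .11...22.
After op 6 (move_left): buffer="nhijzehif" (len 9), cursors c1@1 c2@6, authorship .11...22.
After op 7 (insert('g')): buffer="nghijzeghif" (len 11), cursors c1@2 c2@8, authorship .111...222.
After op 8 (move_right): buffer="nghijzeghif" (len 11), cursors c1@3 c2@9, authorship .111...222.
Authorship (.=original, N=cursor N): . 1 1 1 . . . 2 2 2 .
Index 3: author = 1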